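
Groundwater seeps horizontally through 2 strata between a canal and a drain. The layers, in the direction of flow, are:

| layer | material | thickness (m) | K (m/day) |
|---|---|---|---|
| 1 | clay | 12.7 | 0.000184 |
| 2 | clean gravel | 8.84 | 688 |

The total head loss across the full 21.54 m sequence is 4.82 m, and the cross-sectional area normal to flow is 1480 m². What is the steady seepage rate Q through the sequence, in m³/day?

0.103

Flow is perpendicular to layering, so the layers act in series and the equivalent K is the thickness-weighted harmonic mean.
Total thickness L = 12.7 + 8.84 = 21.54 m.
Σ(b_i/K_i) = 12.7/0.000184 + 8.84/688 = 69022 d.
K_eq = L / Σ(b_i/K_i) = 21.54 / 69022 = 0.0003121 m/day.
Q = K_eq · A · (Δh/L) = 0.0003121 × 1480 × (4.82/21.54) = 0.1034 m³/day.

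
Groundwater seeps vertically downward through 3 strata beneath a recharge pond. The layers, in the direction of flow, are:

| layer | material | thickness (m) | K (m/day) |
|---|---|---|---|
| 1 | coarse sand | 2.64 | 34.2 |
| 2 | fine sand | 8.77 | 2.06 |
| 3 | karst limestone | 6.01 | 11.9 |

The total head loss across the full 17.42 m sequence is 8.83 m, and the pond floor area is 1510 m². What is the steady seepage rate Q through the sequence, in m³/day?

2760

Flow is perpendicular to layering, so the layers act in series and the equivalent K is the thickness-weighted harmonic mean.
Total thickness L = 2.64 + 8.77 + 6.01 = 17.42 m.
Σ(b_i/K_i) = 2.64/34.2 + 8.77/2.06 + 6.01/11.9 = 4.840 d.
K_eq = L / Σ(b_i/K_i) = 17.42 / 4.840 = 3.600 m/day.
Q = K_eq · A · (Δh/L) = 3.600 × 1510 × (8.83/17.42) = 2755 m³/day.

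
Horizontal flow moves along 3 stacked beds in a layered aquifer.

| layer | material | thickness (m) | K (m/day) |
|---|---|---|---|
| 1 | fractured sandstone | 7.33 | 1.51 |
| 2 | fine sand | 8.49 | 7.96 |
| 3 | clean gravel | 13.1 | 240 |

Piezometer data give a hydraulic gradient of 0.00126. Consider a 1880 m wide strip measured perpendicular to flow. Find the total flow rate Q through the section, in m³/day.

Flow is parallel to layering, so each bed carries its own Darcy discharge and the transmissivities add.
Σ(K_i·b_i) = 1.51×7.33 + 7.96×8.49 + 240×13.1 = 3223 m²/day.
Hydraulic gradient i = 0.00126.
Q = Σ(K_i·b_i) · W · i = 3223 × 1880 × 0.001260 = 7634 m³/day.

7630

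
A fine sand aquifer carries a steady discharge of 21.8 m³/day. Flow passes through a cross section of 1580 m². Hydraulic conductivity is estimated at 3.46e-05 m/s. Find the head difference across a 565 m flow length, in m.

2.61

Convert K: 3.46e-05 m/s × 86400 = 2.989 m/day.
From Q = K·A·i, i = Q / (K·A) = 21.8 / (2.989 × 1580) = 0.004615.
Head loss Δh = i · L = 0.004615 × 565 = 2.608 m.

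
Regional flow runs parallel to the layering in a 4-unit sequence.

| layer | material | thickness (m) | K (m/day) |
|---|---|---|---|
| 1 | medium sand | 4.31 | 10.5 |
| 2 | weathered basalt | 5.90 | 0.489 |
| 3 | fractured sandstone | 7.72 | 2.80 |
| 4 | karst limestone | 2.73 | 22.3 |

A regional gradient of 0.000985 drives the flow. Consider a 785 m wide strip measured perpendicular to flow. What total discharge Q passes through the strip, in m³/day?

Flow is parallel to layering, so each bed carries its own Darcy discharge and the transmissivities add.
Σ(K_i·b_i) = 10.5×4.31 + 0.489×5.90 + 2.80×7.72 + 22.3×2.73 = 130.6 m²/day.
Hydraulic gradient i = 0.000985.
Q = Σ(K_i·b_i) · W · i = 130.6 × 785 × 0.0009850 = 101.0 m³/day.

101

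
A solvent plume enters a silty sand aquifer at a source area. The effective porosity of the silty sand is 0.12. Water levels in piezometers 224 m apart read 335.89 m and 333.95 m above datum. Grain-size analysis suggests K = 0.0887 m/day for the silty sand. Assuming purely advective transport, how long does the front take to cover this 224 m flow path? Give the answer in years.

Hydraulic gradient i = (335.89 − 333.95) / 224 = 1.94 / 224 = 0.008661.
Darcy flux q = K · i = 0.08870 × 0.008661 = 0.0007682 m/day.
Seepage velocity v = q / n_e = 0.0007682 / 0.12 = 0.006402 m/day.
Travel time t = L / v = 224 / 0.006402 = 34991 days = 95.80 years.

95.8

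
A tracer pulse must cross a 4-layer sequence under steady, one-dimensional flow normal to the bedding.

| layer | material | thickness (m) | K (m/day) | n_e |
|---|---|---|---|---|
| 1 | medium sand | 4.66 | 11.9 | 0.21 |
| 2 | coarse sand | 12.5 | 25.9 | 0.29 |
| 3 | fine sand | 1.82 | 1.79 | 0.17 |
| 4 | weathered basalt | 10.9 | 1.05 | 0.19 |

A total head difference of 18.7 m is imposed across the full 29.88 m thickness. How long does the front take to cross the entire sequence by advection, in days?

With flow normal to the layers, continuity requires the same specific discharge q through every layer.
Σ(b_i/K_i) = 4.66/11.9 + 12.5/25.9 + 1.82/1.79 + 10.9/1.05 = 12.27 d.
q = Δh / Σ(b_i/K_i) = 18.7 / 12.27 = 1.524 m/day.
In each layer the seepage velocity is v_i = q/n_i, so the layer transit time is t_i = b_i·n_i / q:
  layer 1 (medium sand): t_1 = 4.66 × 0.21 / 1.524 = 0.6422 d
  layer 2 (coarse sand): t_2 = 12.5 × 0.29 / 1.524 = 2.379 d
  layer 3 (fine sand): t_3 = 1.82 × 0.17 / 1.524 = 0.2030 d
  layer 4 (weathered basalt): t_4 = 10.9 × 0.19 / 1.524 = 1.359 d
Total t = Σ t_i = 4.583 days.

4.58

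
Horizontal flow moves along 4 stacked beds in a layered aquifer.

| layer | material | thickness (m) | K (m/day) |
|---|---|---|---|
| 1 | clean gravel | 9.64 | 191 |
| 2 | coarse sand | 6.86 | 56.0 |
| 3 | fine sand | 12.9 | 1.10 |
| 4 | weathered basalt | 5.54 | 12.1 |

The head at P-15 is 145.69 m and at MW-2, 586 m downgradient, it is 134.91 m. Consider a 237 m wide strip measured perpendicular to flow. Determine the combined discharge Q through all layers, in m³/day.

10100

Flow is parallel to layering, so each bed carries its own Darcy discharge and the transmissivities add.
Σ(K_i·b_i) = 191×9.64 + 56.0×6.86 + 1.10×12.9 + 12.1×5.54 = 2307 m²/day.
Hydraulic gradient i = (145.69 − 134.91) / 586 = 10.78 / 586 = 0.01840.
Q = Σ(K_i·b_i) · W · i = 2307 × 237 × 0.01840 = 10056 m³/day.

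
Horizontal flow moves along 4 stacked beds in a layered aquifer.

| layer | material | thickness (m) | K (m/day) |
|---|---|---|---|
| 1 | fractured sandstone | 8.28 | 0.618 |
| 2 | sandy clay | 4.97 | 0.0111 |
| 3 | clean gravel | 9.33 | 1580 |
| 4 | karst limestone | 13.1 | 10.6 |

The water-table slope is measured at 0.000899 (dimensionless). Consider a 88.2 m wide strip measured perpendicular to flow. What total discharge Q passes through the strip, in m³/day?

1180

Flow is parallel to layering, so each bed carries its own Darcy discharge and the transmissivities add.
Σ(K_i·b_i) = 0.618×8.28 + 0.0111×4.97 + 1580×9.33 + 10.6×13.1 = 14885 m²/day.
Hydraulic gradient i = 0.000899.
Q = Σ(K_i·b_i) · W · i = 14885 × 88.2 × 0.0008990 = 1180 m³/day.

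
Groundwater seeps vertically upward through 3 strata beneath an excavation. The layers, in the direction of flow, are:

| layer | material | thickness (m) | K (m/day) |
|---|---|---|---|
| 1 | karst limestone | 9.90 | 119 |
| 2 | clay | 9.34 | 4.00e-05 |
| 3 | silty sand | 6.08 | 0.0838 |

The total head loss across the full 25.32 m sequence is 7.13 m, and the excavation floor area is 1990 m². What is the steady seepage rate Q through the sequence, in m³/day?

Flow is perpendicular to layering, so the layers act in series and the equivalent K is the thickness-weighted harmonic mean.
Total thickness L = 9.90 + 9.34 + 6.08 = 25.32 m.
Σ(b_i/K_i) = 9.90/119 + 9.34/4.00e-05 + 6.08/0.0838 = 2.336e+05 d.
K_eq = L / Σ(b_i/K_i) = 25.32 / 2.336e+05 = 0.0001084 m/day.
Q = K_eq · A · (Δh/L) = 0.0001084 × 1990 × (7.13/25.32) = 0.06075 m³/day.

0.0607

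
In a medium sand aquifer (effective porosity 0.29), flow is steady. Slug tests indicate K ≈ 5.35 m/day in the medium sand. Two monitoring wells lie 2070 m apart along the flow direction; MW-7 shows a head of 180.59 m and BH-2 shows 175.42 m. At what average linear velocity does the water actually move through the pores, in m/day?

Hydraulic gradient i = (180.59 − 175.42) / 2070 = 5.17 / 2070 = 0.002498.
Darcy flux q = K · i = 5.350 × 0.002498 = 0.01336 m/day.
Seepage velocity v = q / n_e = 0.01336 / 0.29 = 0.04608 m/day.

0.0461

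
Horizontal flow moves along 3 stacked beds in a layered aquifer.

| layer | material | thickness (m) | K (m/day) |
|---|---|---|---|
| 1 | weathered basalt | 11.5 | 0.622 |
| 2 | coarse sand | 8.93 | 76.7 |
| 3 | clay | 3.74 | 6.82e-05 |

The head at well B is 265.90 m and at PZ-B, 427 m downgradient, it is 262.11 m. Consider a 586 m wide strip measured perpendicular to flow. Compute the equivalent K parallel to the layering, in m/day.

28.6

Flow is parallel to layering, so each bed carries its own Darcy discharge and the transmissivities add.
Σ(K_i·b_i) = 0.622×11.5 + 76.7×8.93 + 6.82e-05×3.74 = 692.1 m²/day.
Total thickness b = 24.17 m, so K_eq = Σ(K_i·b_i)/b = 28.63 m/day.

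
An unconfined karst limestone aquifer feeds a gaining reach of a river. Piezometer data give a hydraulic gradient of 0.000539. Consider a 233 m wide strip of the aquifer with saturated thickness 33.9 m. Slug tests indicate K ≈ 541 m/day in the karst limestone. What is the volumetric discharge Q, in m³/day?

Cross-sectional area A = 233 × 33.9 = 7899 m².
Hydraulic gradient i = 0.000539.
Darcy's law: Q = K · A · i = 541.0 × 7899 × 0.0005390 = 2303 m³/day.

2300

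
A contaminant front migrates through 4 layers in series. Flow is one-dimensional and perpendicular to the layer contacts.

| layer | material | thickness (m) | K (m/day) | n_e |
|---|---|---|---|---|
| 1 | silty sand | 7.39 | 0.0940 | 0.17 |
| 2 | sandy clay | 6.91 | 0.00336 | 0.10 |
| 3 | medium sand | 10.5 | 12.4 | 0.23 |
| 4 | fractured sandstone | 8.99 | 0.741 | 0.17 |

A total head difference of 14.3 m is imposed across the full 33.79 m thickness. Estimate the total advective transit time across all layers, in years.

2.42

With flow normal to the layers, continuity requires the same specific discharge q through every layer.
Σ(b_i/K_i) = 7.39/0.0940 + 6.91/0.00336 + 10.5/12.4 + 8.99/0.741 = 2148 d.
q = Δh / Σ(b_i/K_i) = 14.3 / 2148 = 0.006657 m/day.
In each layer the seepage velocity is v_i = q/n_i, so the layer transit time is t_i = b_i·n_i / q:
  layer 1 (silty sand): t_1 = 7.39 × 0.17 / 0.006657 = 188.7 d
  layer 2 (sandy clay): t_2 = 6.91 × 0.10 / 0.006657 = 103.8 d
  layer 3 (medium sand): t_3 = 10.5 × 0.23 / 0.006657 = 362.8 d
  layer 4 (fractured sandstone): t_4 = 8.99 × 0.17 / 0.006657 = 229.6 d
Total t = Σ t_i = 884.9 days = 2.423 years.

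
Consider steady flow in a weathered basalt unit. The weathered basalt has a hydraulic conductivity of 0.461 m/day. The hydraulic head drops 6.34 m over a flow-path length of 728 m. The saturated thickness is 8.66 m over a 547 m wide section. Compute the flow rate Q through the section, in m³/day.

Cross-sectional area A = 547 × 8.66 = 4737 m².
Hydraulic gradient i = Δh / L = 6.34 / 728 = 0.008709.
Darcy's law: Q = K · A · i = 0.4610 × 4737 × 0.008709 = 19.02 m³/day.

19.0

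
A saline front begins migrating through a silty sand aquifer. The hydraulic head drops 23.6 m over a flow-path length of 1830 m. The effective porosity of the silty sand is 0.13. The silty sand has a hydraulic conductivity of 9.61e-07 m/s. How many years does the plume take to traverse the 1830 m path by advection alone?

Convert K: 9.61e-07 m/s × 86400 = 0.08303 m/day.
Hydraulic gradient i = Δh / L = 23.6 / 1830 = 0.01290.
Darcy flux q = K · i = 0.08303 × 0.01290 = 0.001071 m/day.
Seepage velocity v = q / n_e = 0.001071 / 0.13 = 0.008237 m/day.
Travel time t = L / v = 1830 / 0.008237 = 2.222e+05 days = 608.3 years.

608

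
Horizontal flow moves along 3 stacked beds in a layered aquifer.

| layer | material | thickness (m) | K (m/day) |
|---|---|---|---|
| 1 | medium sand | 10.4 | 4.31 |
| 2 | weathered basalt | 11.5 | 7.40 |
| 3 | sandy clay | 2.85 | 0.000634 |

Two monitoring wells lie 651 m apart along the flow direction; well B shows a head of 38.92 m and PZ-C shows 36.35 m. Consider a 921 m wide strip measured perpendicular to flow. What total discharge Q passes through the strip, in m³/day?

472

Flow is parallel to layering, so each bed carries its own Darcy discharge and the transmissivities add.
Σ(K_i·b_i) = 4.31×10.4 + 7.40×11.5 + 0.000634×2.85 = 129.9 m²/day.
Hydraulic gradient i = (38.92 − 36.35) / 651 = 2.57 / 651 = 0.003948.
Q = Σ(K_i·b_i) · W · i = 129.9 × 921 × 0.003948 = 472.4 m³/day.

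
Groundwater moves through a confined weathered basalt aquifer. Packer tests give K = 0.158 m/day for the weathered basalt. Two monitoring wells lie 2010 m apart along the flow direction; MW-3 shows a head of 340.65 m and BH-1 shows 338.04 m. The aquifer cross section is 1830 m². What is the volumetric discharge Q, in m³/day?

0.375

Hydraulic gradient i = (340.65 − 338.04) / 2010 = 2.61 / 2010 = 0.001299.
Darcy's law: Q = K · A · i = 0.1580 × 1830 × 0.001299 = 0.3755 m³/day.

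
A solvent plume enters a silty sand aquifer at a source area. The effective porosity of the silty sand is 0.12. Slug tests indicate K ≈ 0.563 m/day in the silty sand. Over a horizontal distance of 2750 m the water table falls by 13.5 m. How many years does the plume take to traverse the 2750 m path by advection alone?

327

Hydraulic gradient i = Δh / L = 13.5 / 2750 = 0.004909.
Darcy flux q = K · i = 0.5630 × 0.004909 = 0.002764 m/day.
Seepage velocity v = q / n_e = 0.002764 / 0.12 = 0.02303 m/day.
Travel time t = L / v = 2750 / 0.02303 = 1.194e+05 days = 326.9 years.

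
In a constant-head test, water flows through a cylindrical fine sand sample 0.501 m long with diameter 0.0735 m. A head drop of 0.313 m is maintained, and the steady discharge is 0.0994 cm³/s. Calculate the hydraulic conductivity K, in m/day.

Cross-sectional area A = π·(d/2)² = π × (0.0735/2)² = 0.004243 m².
Convert discharge: 0.0994 cm³/s = 9.940e-08 m³/s.
Darcy's law rearranged: K = Q·L / (A·Δh) = 9.940e-08 × 0.501 / (0.004243 × 0.313) = 3.750e-05 m/s = 3.240 m/day.

3.24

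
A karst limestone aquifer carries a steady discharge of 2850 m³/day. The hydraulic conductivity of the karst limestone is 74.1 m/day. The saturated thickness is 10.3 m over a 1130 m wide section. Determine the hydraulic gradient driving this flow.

0.00330

Cross-sectional area A = 1130 × 10.3 = 11639 m².
From Q = K·A·i, i = Q / (K·A) = 2850 / (74.10 × 11639) = 0.003305.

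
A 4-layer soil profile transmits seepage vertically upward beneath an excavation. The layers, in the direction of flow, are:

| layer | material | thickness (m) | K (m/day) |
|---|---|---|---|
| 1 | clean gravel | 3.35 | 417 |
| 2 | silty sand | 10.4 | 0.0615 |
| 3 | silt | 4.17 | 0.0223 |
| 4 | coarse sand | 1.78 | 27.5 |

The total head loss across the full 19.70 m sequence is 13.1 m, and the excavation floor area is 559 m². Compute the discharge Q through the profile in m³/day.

20.6

Flow is perpendicular to layering, so the layers act in series and the equivalent K is the thickness-weighted harmonic mean.
Total thickness L = 3.35 + 10.4 + 4.17 + 1.78 = 19.70 m.
Σ(b_i/K_i) = 3.35/417 + 10.4/0.0615 + 4.17/0.0223 + 1.78/27.5 = 356.2 d.
K_eq = L / Σ(b_i/K_i) = 19.70 / 356.2 = 0.05531 m/day.
Q = K_eq · A · (Δh/L) = 0.05531 × 559 × (13.1/19.70) = 20.56 m³/day.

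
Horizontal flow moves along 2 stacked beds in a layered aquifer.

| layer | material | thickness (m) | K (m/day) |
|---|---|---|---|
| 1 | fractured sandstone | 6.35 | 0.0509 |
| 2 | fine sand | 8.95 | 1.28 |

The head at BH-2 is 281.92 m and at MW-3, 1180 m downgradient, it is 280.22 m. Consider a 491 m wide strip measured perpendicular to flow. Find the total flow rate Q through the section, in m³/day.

8.33

Flow is parallel to layering, so each bed carries its own Darcy discharge and the transmissivities add.
Σ(K_i·b_i) = 0.0509×6.35 + 1.28×8.95 = 11.78 m²/day.
Hydraulic gradient i = (281.92 − 280.22) / 1180 = 1.7 / 1180 = 0.001441.
Q = Σ(K_i·b_i) · W · i = 11.78 × 491 × 0.001441 = 8.332 m³/day.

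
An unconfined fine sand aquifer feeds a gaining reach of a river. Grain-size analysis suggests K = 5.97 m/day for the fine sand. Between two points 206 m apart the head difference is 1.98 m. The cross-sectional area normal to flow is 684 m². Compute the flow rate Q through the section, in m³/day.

39.2

Hydraulic gradient i = Δh / L = 1.98 / 206 = 0.009612.
Darcy's law: Q = K · A · i = 5.970 × 684.0 × 0.009612 = 39.25 m³/day.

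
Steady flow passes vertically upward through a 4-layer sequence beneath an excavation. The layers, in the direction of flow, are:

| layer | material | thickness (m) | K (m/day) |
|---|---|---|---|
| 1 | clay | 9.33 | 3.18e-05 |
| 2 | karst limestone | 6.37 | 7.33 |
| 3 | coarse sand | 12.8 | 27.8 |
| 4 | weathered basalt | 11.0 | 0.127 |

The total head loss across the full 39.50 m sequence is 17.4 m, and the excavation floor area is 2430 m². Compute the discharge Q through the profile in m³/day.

0.144

Flow is perpendicular to layering, so the layers act in series and the equivalent K is the thickness-weighted harmonic mean.
Total thickness L = 9.33 + 6.37 + 12.8 + 11.0 = 39.50 m.
Σ(b_i/K_i) = 9.33/3.18e-05 + 6.37/7.33 + 12.8/27.8 + 11.0/0.127 = 2.935e+05 d.
K_eq = L / Σ(b_i/K_i) = 39.50 / 2.935e+05 = 0.0001346 m/day.
Q = K_eq · A · (Δh/L) = 0.0001346 × 2430 × (17.4/39.50) = 0.1441 m³/day.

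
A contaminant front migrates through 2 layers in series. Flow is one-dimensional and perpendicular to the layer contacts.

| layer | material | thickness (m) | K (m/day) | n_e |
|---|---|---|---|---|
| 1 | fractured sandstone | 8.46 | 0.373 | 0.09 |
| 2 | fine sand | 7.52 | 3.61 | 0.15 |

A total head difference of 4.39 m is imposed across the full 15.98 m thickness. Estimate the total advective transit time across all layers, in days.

With flow normal to the layers, continuity requires the same specific discharge q through every layer.
Σ(b_i/K_i) = 8.46/0.373 + 7.52/3.61 = 24.76 d.
q = Δh / Σ(b_i/K_i) = 4.39 / 24.76 = 0.1773 m/day.
In each layer the seepage velocity is v_i = q/n_i, so the layer transit time is t_i = b_i·n_i / q:
  layer 1 (fractured sandstone): t_1 = 8.46 × 0.09 / 0.1773 = 4.295 d
  layer 2 (fine sand): t_2 = 7.52 × 0.15 / 0.1773 = 6.363 d
Total t = Σ t_i = 10.66 days.

10.7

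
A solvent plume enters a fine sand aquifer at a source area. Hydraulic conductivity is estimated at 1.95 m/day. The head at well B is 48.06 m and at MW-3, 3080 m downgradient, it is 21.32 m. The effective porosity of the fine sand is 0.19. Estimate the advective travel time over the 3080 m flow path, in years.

94.6

Hydraulic gradient i = (48.06 − 21.32) / 3080 = 26.74 / 3080 = 0.008682.
Darcy flux q = K · i = 1.950 × 0.008682 = 0.01693 m/day.
Seepage velocity v = q / n_e = 0.01693 / 0.19 = 0.08910 m/day.
Travel time t = L / v = 3080 / 0.08910 = 34567 days = 94.64 years.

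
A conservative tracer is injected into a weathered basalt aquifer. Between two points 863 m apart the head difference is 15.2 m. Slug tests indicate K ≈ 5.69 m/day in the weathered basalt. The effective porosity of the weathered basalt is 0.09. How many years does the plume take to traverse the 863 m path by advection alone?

2.12

Hydraulic gradient i = Δh / L = 15.2 / 863 = 0.01761.
Darcy flux q = K · i = 5.690 × 0.01761 = 0.1002 m/day.
Seepage velocity v = q / n_e = 0.1002 / 0.09 = 1.114 m/day.
Travel time t = L / v = 863 / 1.114 = 775.0 days = 2.122 years.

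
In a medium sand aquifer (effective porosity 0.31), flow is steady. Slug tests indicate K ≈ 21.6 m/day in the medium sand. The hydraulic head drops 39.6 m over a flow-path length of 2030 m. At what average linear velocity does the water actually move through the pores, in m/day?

Hydraulic gradient i = Δh / L = 39.6 / 2030 = 0.01951.
Darcy flux q = K · i = 21.60 × 0.01951 = 0.4214 m/day.
Seepage velocity v = q / n_e = 0.4214 / 0.31 = 1.359 m/day.

1.36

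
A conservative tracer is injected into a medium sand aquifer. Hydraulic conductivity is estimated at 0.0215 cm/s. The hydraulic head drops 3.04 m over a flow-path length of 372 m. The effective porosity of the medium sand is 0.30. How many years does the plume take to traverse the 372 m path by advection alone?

2.01

Convert K: 0.0215 cm/s × 864 = 18.58 m/day.
Hydraulic gradient i = Δh / L = 3.04 / 372 = 0.008172.
Darcy flux q = K · i = 18.58 × 0.008172 = 0.1518 m/day.
Seepage velocity v = q / n_e = 0.1518 / 0.30 = 0.5060 m/day.
Travel time t = L / v = 372 / 0.5060 = 735.2 days = 2.013 years.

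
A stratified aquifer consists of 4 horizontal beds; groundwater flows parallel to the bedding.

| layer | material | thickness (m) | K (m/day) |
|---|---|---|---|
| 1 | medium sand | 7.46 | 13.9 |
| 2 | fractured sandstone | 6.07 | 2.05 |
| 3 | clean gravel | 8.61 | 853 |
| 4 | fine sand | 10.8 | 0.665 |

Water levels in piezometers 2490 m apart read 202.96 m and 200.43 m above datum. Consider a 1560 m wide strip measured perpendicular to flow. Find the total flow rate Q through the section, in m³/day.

Flow is parallel to layering, so each bed carries its own Darcy discharge and the transmissivities add.
Σ(K_i·b_i) = 13.9×7.46 + 2.05×6.07 + 853×8.61 + 0.665×10.8 = 7468 m²/day.
Hydraulic gradient i = (202.96 − 200.43) / 2490 = 2.53 / 2490 = 0.001016.
Q = Σ(K_i·b_i) · W · i = 7468 × 1560 × 0.001016 = 11837 m³/day.

11800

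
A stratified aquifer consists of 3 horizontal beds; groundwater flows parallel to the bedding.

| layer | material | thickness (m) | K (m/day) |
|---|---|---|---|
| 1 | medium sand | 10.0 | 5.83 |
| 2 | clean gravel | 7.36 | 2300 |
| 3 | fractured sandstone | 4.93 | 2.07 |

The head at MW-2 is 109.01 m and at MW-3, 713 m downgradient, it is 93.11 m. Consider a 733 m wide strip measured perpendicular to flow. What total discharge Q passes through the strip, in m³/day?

Flow is parallel to layering, so each bed carries its own Darcy discharge and the transmissivities add.
Σ(K_i·b_i) = 5.83×10.0 + 2300×7.36 + 2.07×4.93 = 16997 m²/day.
Hydraulic gradient i = (109.01 − 93.11) / 713 = 15.9 / 713 = 0.02230.
Q = Σ(K_i·b_i) · W · i = 16997 × 733 × 0.02230 = 2.778e+05 m³/day.

278000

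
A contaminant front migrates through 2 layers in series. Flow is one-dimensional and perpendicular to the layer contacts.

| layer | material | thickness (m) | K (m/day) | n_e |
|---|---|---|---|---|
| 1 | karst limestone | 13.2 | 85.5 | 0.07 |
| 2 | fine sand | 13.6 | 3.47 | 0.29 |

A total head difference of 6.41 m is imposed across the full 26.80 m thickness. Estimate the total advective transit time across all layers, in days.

3.09

With flow normal to the layers, continuity requires the same specific discharge q through every layer.
Σ(b_i/K_i) = 13.2/85.5 + 13.6/3.47 = 4.074 d.
q = Δh / Σ(b_i/K_i) = 6.41 / 4.074 = 1.574 m/day.
In each layer the seepage velocity is v_i = q/n_i, so the layer transit time is t_i = b_i·n_i / q:
  layer 1 (karst limestone): t_1 = 13.2 × 0.07 / 1.574 = 0.5872 d
  layer 2 (fine sand): t_2 = 13.6 × 0.29 / 1.574 = 2.506 d
Total t = Σ t_i = 3.094 days.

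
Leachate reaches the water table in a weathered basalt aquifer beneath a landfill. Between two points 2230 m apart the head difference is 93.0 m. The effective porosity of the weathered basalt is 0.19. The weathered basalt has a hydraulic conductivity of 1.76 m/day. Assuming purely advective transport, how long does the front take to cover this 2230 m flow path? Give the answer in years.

15.8

Hydraulic gradient i = Δh / L = 93.0 / 2230 = 0.04170.
Darcy flux q = K · i = 1.760 × 0.04170 = 0.07340 m/day.
Seepage velocity v = q / n_e = 0.07340 / 0.19 = 0.3863 m/day.
Travel time t = L / v = 2230 / 0.3863 = 5773 days = 15.80 years.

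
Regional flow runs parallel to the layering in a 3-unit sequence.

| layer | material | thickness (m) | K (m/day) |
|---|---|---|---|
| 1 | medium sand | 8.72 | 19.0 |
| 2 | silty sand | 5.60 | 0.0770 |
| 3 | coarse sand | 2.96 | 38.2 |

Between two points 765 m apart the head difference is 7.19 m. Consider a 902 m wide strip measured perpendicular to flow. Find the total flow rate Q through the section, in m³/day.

Flow is parallel to layering, so each bed carries its own Darcy discharge and the transmissivities add.
Σ(K_i·b_i) = 19.0×8.72 + 0.0770×5.60 + 38.2×2.96 = 279.2 m²/day.
Hydraulic gradient i = Δh / L = 7.19 / 765 = 0.009399.
Q = Σ(K_i·b_i) · W · i = 279.2 × 902 × 0.009399 = 2367 m³/day.

2370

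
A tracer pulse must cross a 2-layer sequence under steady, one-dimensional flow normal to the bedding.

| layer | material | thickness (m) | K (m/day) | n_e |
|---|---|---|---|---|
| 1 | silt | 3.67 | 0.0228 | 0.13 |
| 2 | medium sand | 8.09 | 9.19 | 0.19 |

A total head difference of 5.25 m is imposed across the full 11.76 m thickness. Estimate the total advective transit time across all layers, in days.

62.1

With flow normal to the layers, continuity requires the same specific discharge q through every layer.
Σ(b_i/K_i) = 3.67/0.0228 + 8.09/9.19 = 161.8 d.
q = Δh / Σ(b_i/K_i) = 5.25 / 161.8 = 0.03244 m/day.
In each layer the seepage velocity is v_i = q/n_i, so the layer transit time is t_i = b_i·n_i / q:
  layer 1 (silt): t_1 = 3.67 × 0.13 / 0.03244 = 14.71 d
  layer 2 (medium sand): t_2 = 8.09 × 0.19 / 0.03244 = 47.39 d
Total t = Σ t_i = 62.09 days.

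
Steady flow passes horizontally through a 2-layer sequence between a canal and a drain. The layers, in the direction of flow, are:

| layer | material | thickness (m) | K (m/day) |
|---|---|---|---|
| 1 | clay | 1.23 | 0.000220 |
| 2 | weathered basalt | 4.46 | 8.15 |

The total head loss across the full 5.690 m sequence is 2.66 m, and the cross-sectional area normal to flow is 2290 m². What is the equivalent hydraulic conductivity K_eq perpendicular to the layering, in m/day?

Flow is perpendicular to layering, so the layers act in series and the equivalent K is the thickness-weighted harmonic mean.
Total thickness L = 1.23 + 4.46 = 5.690 m.
Σ(b_i/K_i) = 1.23/0.000220 + 4.46/8.15 = 5591 d.
K_eq = L / Σ(b_i/K_i) = 5.690 / 5591 = 0.001018 m/day.

0.00102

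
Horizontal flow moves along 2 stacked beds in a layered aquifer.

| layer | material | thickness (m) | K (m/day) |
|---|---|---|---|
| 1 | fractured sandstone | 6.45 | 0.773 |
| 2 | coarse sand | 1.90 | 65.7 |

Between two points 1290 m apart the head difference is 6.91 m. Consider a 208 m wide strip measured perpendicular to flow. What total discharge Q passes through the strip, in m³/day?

Flow is parallel to layering, so each bed carries its own Darcy discharge and the transmissivities add.
Σ(K_i·b_i) = 0.773×6.45 + 65.7×1.90 = 129.8 m²/day.
Hydraulic gradient i = Δh / L = 6.91 / 1290 = 0.005357.
Q = Σ(K_i·b_i) · W · i = 129.8 × 208 × 0.005357 = 144.6 m³/day.

145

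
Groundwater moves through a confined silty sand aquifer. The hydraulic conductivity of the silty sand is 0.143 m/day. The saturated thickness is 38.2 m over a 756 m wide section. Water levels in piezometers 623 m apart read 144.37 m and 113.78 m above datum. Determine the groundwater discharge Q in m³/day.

Cross-sectional area A = 756 × 38.2 = 28879 m².
Hydraulic gradient i = (144.37 − 113.78) / 623 = 30.59 / 623 = 0.04910.
Darcy's law: Q = K · A · i = 0.1430 × 28879 × 0.04910 = 202.8 m³/day.

203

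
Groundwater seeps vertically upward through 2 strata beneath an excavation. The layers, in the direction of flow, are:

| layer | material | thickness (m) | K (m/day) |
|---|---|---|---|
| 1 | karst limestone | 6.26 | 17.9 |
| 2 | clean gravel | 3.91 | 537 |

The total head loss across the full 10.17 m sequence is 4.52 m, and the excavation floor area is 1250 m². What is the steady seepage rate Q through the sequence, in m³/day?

Flow is perpendicular to layering, so the layers act in series and the equivalent K is the thickness-weighted harmonic mean.
Total thickness L = 6.26 + 3.91 = 10.17 m.
Σ(b_i/K_i) = 6.26/17.9 + 3.91/537 = 0.3570 d.
K_eq = L / Σ(b_i/K_i) = 10.17 / 0.3570 = 28.49 m/day.
Q = K_eq · A · (Δh/L) = 28.49 × 1250 × (4.52/10.17) = 15826 m³/day.

15800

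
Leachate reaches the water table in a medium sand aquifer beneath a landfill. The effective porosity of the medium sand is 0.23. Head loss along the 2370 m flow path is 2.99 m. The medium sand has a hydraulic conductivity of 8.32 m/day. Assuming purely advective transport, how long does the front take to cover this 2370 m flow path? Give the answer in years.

Hydraulic gradient i = Δh / L = 2.99 / 2370 = 0.001262.
Darcy flux q = K · i = 8.320 × 0.001262 = 0.01050 m/day.
Seepage velocity v = q / n_e = 0.01050 / 0.23 = 0.04564 m/day.
Travel time t = L / v = 2370 / 0.04564 = 51931 days = 142.2 years.

142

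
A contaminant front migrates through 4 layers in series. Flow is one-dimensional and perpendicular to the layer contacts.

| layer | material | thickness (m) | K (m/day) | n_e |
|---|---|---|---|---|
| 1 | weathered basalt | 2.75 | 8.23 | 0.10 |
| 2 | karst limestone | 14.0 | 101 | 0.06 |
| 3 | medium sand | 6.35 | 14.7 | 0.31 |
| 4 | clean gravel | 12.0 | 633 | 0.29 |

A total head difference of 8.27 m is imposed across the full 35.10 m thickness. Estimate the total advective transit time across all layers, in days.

0.733

With flow normal to the layers, continuity requires the same specific discharge q through every layer.
Σ(b_i/K_i) = 2.75/8.23 + 14.0/101 + 6.35/14.7 + 12.0/633 = 0.9237 d.
q = Δh / Σ(b_i/K_i) = 8.27 / 0.9237 = 8.953 m/day.
In each layer the seepage velocity is v_i = q/n_i, so the layer transit time is t_i = b_i·n_i / q:
  layer 1 (weathered basalt): t_1 = 2.75 × 0.10 / 8.953 = 0.03072 d
  layer 2 (karst limestone): t_2 = 14.0 × 0.06 / 8.953 = 0.09382 d
  layer 3 (medium sand): t_3 = 6.35 × 0.31 / 8.953 = 0.2199 d
  layer 4 (clean gravel): t_4 = 12.0 × 0.29 / 8.953 = 0.3887 d
Total t = Σ t_i = 0.7331 days.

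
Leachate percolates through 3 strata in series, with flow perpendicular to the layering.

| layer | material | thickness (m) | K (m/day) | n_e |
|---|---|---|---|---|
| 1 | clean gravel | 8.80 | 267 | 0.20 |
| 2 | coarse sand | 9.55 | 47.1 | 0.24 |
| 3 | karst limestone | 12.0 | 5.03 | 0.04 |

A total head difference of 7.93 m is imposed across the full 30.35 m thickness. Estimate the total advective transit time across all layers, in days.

With flow normal to the layers, continuity requires the same specific discharge q through every layer.
Σ(b_i/K_i) = 8.80/267 + 9.55/47.1 + 12.0/5.03 = 2.621 d.
q = Δh / Σ(b_i/K_i) = 7.93 / 2.621 = 3.025 m/day.
In each layer the seepage velocity is v_i = q/n_i, so the layer transit time is t_i = b_i·n_i / q:
  layer 1 (clean gravel): t_1 = 8.80 × 0.20 / 3.025 = 0.5818 d
  layer 2 (coarse sand): t_2 = 9.55 × 0.24 / 3.025 = 0.7577 d
  layer 3 (karst limestone): t_3 = 12.0 × 0.04 / 3.025 = 0.1587 d
Total t = Σ t_i = 1.498 days.

1.50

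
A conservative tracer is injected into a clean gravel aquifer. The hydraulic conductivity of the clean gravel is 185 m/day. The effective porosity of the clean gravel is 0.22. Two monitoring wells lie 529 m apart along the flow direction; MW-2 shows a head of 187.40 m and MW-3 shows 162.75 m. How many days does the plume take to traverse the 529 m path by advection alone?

Hydraulic gradient i = (187.40 − 162.75) / 529 = 24.65 / 529 = 0.04660.
Darcy flux q = K · i = 185.0 × 0.04660 = 8.621 m/day.
Seepage velocity v = q / n_e = 8.621 / 0.22 = 39.18 m/day.
Travel time t = L / v = 529 / 39.18 = 13.50 days.

13.5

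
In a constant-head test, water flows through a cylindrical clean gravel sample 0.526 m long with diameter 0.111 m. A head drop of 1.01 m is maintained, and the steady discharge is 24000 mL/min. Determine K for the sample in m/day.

1860

Cross-sectional area A = π·(d/2)² = π × (0.111/2)² = 0.009677 m².
Convert discharge: 24000 mL/min = 0.0004000 m³/s.
Darcy's law rearranged: K = Q·L / (A·Δh) = 0.0004000 × 0.526 / (0.009677 × 1.01) = 0.02153 m/s = 1860 m/day.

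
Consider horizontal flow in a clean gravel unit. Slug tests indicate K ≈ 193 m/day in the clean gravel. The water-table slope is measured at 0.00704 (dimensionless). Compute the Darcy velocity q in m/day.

1.36

Hydraulic gradient i = 0.00704.
Specific discharge q = K · i = 193.0 × 0.007040 = 1.359 m/day.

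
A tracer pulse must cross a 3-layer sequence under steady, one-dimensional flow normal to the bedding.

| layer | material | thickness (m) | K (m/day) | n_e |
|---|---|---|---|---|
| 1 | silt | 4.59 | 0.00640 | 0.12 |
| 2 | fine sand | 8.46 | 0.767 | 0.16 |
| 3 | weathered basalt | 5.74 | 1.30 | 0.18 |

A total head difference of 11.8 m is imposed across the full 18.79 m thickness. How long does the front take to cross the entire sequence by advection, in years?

With flow normal to the layers, continuity requires the same specific discharge q through every layer.
Σ(b_i/K_i) = 4.59/0.00640 + 8.46/0.767 + 5.74/1.30 = 732.6 d.
q = Δh / Σ(b_i/K_i) = 11.8 / 732.6 = 0.01611 m/day.
In each layer the seepage velocity is v_i = q/n_i, so the layer transit time is t_i = b_i·n_i / q:
  layer 1 (silt): t_1 = 4.59 × 0.12 / 0.01611 = 34.20 d
  layer 2 (fine sand): t_2 = 8.46 × 0.16 / 0.01611 = 84.04 d
  layer 3 (weathered basalt): t_3 = 5.74 × 0.18 / 0.01611 = 64.15 d
Total t = Σ t_i = 182.4 days = 0.4994 years.

0.499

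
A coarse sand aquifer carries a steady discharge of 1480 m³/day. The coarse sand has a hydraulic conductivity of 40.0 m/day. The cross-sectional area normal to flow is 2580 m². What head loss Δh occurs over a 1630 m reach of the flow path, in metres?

23.4

From Q = K·A·i, i = Q / (K·A) = 1480 / (40.00 × 2580) = 0.01434.
Head loss Δh = i · L = 0.01434 × 1630 = 23.38 m.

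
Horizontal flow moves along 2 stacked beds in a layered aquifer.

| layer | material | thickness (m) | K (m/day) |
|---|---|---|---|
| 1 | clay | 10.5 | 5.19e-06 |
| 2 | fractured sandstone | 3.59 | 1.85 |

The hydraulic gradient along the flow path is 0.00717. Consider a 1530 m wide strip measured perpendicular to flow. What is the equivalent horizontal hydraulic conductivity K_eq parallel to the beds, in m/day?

0.471

Flow is parallel to layering, so each bed carries its own Darcy discharge and the transmissivities add.
Σ(K_i·b_i) = 5.19e-06×10.5 + 1.85×3.59 = 6.642 m²/day.
Total thickness b = 14.09 m, so K_eq = Σ(K_i·b_i)/b = 0.4714 m/day.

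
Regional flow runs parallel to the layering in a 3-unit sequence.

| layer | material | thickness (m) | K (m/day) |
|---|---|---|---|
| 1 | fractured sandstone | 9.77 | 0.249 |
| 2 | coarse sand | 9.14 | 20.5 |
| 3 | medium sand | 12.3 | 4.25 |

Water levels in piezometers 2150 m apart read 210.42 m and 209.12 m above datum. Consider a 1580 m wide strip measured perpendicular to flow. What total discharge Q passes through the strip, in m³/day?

231

Flow is parallel to layering, so each bed carries its own Darcy discharge and the transmissivities add.
Σ(K_i·b_i) = 0.249×9.77 + 20.5×9.14 + 4.25×12.3 = 242.1 m²/day.
Hydraulic gradient i = (210.42 − 209.12) / 2150 = 1.3 / 2150 = 0.0006047.
Q = Σ(K_i·b_i) · W · i = 242.1 × 1580 × 0.0006047 = 231.3 m³/day.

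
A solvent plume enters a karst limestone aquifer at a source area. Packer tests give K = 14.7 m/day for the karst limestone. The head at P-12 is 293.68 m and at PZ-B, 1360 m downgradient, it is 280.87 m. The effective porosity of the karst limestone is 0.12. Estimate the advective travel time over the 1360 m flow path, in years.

Hydraulic gradient i = (293.68 − 280.87) / 1360 = 12.81 / 1360 = 0.009419.
Darcy flux q = K · i = 14.70 × 0.009419 = 0.1385 m/day.
Seepage velocity v = q / n_e = 0.1385 / 0.12 = 1.154 m/day.
Travel time t = L / v = 1360 / 1.154 = 1179 days = 3.227 years.

3.23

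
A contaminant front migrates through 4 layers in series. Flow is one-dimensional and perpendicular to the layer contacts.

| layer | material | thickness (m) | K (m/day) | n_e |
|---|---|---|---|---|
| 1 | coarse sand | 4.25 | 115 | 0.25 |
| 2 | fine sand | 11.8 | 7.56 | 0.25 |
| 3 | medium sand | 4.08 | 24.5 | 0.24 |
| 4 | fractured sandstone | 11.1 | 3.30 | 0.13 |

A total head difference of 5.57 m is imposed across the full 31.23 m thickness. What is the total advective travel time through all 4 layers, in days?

5.92

With flow normal to the layers, continuity requires the same specific discharge q through every layer.
Σ(b_i/K_i) = 4.25/115 + 11.8/7.56 + 4.08/24.5 + 11.1/3.30 = 5.128 d.
q = Δh / Σ(b_i/K_i) = 5.57 / 5.128 = 1.086 m/day.
In each layer the seepage velocity is v_i = q/n_i, so the layer transit time is t_i = b_i·n_i / q:
  layer 1 (coarse sand): t_1 = 4.25 × 0.25 / 1.086 = 0.9782 d
  layer 2 (fine sand): t_2 = 11.8 × 0.25 / 1.086 = 2.716 d
  layer 3 (medium sand): t_3 = 4.08 × 0.24 / 1.086 = 0.9015 d
  layer 4 (fractured sandstone): t_4 = 11.1 × 0.13 / 1.086 = 1.328 d
Total t = Σ t_i = 5.924 days.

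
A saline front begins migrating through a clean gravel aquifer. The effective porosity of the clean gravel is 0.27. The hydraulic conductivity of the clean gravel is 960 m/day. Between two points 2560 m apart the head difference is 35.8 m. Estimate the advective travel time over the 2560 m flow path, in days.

Hydraulic gradient i = Δh / L = 35.8 / 2560 = 0.01398.
Darcy flux q = K · i = 960.0 × 0.01398 = 13.42 m/day.
Seepage velocity v = q / n_e = 13.42 / 0.27 = 49.72 m/day.
Travel time t = L / v = 2560 / 49.72 = 51.49 days.

51.5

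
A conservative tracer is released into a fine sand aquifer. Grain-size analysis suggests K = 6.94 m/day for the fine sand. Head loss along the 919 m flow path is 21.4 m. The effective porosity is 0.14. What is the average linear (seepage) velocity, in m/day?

1.15

Hydraulic gradient i = Δh / L = 21.4 / 919 = 0.02329.
Darcy flux q = K · i = 6.940 × 0.02329 = 0.1616 m/day.
Seepage velocity v = q / n_e = 0.1616 / 0.14 = 1.154 m/day.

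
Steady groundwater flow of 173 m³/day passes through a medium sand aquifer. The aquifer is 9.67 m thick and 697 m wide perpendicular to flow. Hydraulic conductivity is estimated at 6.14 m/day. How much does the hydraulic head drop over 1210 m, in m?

Cross-sectional area A = 697 × 9.67 = 6740 m².
From Q = K·A·i, i = Q / (K·A) = 173 / (6.140 × 6740) = 0.004180.
Head loss Δh = i · L = 0.004180 × 1210 = 5.058 m.

5.06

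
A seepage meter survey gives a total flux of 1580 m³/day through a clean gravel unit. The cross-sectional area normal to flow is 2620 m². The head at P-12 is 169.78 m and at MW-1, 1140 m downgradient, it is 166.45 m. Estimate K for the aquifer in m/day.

Hydraulic gradient i = (169.78 − 166.45) / 1140 = 3.33 / 1140 = 0.002921.
From Q = K·A·i, K = Q / (A·i) = 1580 / (2620 × 0.002921) = 206.5 m/day.

206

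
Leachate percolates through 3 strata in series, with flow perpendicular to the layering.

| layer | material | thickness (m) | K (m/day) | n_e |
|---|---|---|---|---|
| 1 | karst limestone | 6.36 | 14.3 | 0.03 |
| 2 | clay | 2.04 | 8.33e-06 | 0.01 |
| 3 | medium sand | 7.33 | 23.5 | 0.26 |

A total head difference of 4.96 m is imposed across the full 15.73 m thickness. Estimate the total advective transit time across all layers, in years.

With flow normal to the layers, continuity requires the same specific discharge q through every layer.
Σ(b_i/K_i) = 6.36/14.3 + 2.04/8.33e-06 + 7.33/23.5 = 2.449e+05 d.
q = Δh / Σ(b_i/K_i) = 4.96 / 2.449e+05 = 2.025e-05 m/day.
In each layer the seepage velocity is v_i = q/n_i, so the layer transit time is t_i = b_i·n_i / q:
  layer 1 (karst limestone): t_1 = 6.36 × 0.03 / 2.025e-05 = 9421 d
  layer 2 (clay): t_2 = 2.04 × 0.01 / 2.025e-05 = 1007 d
  layer 3 (medium sand): t_3 = 7.33 × 0.26 / 2.025e-05 = 94098 d
Total t = Σ t_i = 1.045e+05 days = 286.2 years.

286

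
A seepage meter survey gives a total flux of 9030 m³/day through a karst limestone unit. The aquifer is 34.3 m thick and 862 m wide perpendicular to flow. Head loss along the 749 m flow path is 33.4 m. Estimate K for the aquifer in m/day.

Cross-sectional area A = 862 × 34.3 = 29567 m².
Hydraulic gradient i = Δh / L = 33.4 / 749 = 0.04459.
From Q = K·A·i, K = Q / (A·i) = 9030 / (29567 × 0.04459) = 6.849 m/day.

6.85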